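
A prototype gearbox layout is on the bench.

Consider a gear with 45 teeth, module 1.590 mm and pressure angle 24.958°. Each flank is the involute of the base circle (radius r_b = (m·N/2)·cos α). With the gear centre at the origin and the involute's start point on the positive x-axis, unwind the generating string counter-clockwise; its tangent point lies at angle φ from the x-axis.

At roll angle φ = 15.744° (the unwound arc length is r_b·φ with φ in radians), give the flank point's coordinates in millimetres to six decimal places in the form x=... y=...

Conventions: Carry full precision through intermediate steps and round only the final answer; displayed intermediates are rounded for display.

x=33.635717 y=0.222627

class = single-mesh tooth geometry [base-circle involute, m = 1.590, 45T]
pitch radius r_p = m·N/2 = 1.590·45/2 = 35.775000
base radius r_b = r_p·cos α = 35.775000·cos 24.958° = 32.434235
roll angle φ = 15.744° = 0.27478464 rad
x = r_b·(cos φ + φ·sin φ) = 33.635717
y = r_b·(sin φ − φ·cos φ) = 0.222627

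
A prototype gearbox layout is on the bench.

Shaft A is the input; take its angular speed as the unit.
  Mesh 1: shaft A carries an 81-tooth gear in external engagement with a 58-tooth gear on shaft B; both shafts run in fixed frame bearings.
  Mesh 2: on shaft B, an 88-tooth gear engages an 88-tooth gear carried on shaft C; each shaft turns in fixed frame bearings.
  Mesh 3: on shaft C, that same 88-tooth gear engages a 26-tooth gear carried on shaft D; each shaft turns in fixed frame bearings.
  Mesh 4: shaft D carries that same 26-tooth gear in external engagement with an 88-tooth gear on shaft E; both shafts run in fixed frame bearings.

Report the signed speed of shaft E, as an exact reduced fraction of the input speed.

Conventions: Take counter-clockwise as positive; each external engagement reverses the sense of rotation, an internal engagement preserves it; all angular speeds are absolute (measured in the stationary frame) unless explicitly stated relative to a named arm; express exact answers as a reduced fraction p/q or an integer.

81/58

4-mesh fixed-axis compound train (all bearings frame-fixed)
mesh 1 [81T→58T]: |ω|/ω_in = 1×81/58 = 81/58, sense flips to −
mesh 2 [88T→88T]: |ω|/ω_in = (81/58)×88/88 = 81/58, sense flips to +
mesh 3 [88T→26T]: |ω|/ω_in = (81/58)×88/26 = 1782/377, sense flips to −
mesh 4 [26T→88T]: |ω|/ω_in = (1782/377)×26/88 = 81/58, sense flips to +
signed output speed (× input speed) = 81/58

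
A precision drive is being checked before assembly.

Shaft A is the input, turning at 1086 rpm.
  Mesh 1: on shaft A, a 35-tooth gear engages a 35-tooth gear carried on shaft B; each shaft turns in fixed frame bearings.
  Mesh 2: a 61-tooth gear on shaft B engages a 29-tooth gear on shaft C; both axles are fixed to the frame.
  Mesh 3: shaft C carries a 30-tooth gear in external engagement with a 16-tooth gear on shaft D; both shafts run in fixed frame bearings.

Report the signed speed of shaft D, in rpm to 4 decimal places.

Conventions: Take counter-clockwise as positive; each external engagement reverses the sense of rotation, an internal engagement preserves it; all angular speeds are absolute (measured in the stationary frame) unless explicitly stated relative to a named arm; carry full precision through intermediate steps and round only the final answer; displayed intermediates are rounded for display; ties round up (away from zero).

-4283.1466 rpm

class = fixed-axis compound train [3 meshes; 3 ratios multiply, 3 sense flips]
mesh 1 [35T→35T]: ω = 1086.0000×35/35 = 1086.0000 rpm, sense flips to −
mesh 2 [61T→29T]: ω = 1086.0000×61/29 = 2284.3448 rpm, sense flips to +
mesh 3 [30T→16T]: ω = 2284.3448×30/16 = 4283.1466 rpm, sense flips to −
signed output speed = -4283.1466 rpm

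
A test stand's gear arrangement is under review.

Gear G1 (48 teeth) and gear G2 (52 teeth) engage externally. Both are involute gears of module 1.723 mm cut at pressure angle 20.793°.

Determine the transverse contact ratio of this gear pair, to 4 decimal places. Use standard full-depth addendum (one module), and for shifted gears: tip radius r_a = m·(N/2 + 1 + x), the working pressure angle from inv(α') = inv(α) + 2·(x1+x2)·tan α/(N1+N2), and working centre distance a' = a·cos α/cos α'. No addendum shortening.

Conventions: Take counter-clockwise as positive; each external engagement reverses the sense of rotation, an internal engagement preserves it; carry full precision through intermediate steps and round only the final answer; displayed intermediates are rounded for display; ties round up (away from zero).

single-mesh involute tooth geometry (48T engaging 52T at module 1.723)
base radii: r_b1 = 38.658705, r_b2 = 41.880264
tip radii: r_a1 = 43.075000, r_a2 = 46.521000
no profile shift: α' = α, a' = a
action lengths: √(r_a1²−r_b1²) = 18.998951, √(r_a2²−r_b2²) = 20.254554
base pitch p_b = π·m·cos α = 5.060413
CR = (18.998951 + 20.254554 − 86.150000·sin 20.79300°)/5.060413 = 1.713473
contact ratio ≈ 1.7135

1.7135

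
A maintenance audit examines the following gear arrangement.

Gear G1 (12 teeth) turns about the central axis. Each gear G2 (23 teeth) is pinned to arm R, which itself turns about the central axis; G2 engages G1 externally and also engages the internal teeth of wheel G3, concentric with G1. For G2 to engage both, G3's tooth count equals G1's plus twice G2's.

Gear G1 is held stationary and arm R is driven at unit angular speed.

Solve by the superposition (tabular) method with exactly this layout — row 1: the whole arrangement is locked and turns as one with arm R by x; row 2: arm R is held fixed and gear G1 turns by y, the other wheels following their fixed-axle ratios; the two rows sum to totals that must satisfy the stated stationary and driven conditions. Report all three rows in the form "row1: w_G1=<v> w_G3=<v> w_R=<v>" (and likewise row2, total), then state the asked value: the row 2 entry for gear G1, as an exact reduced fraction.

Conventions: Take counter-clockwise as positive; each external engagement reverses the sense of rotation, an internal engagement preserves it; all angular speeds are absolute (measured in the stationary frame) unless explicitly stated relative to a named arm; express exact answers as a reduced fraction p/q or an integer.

row1: w_G1=1 w_G3=1 w_R=1
row2: w_G1=-1 w_G3=6/29 w_R=0
total: w_G1=0 w_G3=35/29 w_R=1
asked value: -1

topology: planetary set — G1 12T / G2 23T / G3 58T, arm = carrier (Willis)
row 1 (train locked, turned with arm): all members turn x
superposition row 2 [arm held]: sun y, ring −(12/58)·y, arm 0
boundary: total ω_sun = x + y = 0 and total ω_arm = x = 1  ⇒  y = -1, x = 1
row 2 ring = −(12/58)·(-1) = 6/29
totals (row 1 + row 2): sun 1 + (-1) = 0, ring 1 + 6/29 = 35/29, arm 1 + 0 = 1
asked cell (row2, sun) = -1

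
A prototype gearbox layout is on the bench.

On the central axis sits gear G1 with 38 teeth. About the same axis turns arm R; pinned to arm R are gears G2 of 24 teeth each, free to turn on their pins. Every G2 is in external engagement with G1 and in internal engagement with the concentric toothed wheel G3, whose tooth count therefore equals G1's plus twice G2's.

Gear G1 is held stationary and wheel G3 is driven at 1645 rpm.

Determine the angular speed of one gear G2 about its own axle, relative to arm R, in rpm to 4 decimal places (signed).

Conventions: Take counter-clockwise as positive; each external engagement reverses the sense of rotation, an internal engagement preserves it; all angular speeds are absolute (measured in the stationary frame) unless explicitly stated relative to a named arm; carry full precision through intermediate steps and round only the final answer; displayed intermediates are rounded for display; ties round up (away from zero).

+1806.4046 rpm

recognized (axles ride arm R): planetary set, 38/24/86 teeth
normalise by the input: solve with ω_ring = 1, then scale by 1645 rpm
ring teeth: 38 + 2·24 = 86
38(ω_sun−ω_arm) = −86(ω_ring−ω_arm),  ω_sun = 0, ω_ring = 1
38(0−ω_arm) = −86(1−ω_arm)  ⇒  124·ω_arm = 86  ⇒  ω_arm = 43/62
sun–planet mesh: 38·(0−43/62) = −24·(ω_p−ω_arm)  ⇒  ω_p−ω_arm = 817/744
scale: ω_p−ω_arm = 817/744 × 1645 rpm = +1806.4046 rpm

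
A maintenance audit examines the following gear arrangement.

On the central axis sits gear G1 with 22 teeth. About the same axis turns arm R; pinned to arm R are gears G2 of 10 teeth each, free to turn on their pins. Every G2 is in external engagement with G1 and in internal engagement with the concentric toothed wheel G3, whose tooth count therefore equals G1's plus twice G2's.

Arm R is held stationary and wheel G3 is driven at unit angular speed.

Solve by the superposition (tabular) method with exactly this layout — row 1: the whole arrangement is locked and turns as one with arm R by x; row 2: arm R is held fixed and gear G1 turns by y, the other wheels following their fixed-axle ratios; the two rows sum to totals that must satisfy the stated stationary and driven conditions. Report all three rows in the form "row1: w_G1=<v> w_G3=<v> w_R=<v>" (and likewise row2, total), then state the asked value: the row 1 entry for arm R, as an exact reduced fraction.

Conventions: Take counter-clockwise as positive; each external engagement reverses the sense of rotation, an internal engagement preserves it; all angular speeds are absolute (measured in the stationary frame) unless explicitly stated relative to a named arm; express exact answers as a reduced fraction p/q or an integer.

row1: w_G1=0 w_G3=0 w_R=0
row2: w_G1=-21/11 w_G3=1 w_R=0
total: w_G1=-21/11 w_G3=1 w_R=0
asked value: 0

recognized (axles ride arm R): planetary set, 22/10/42 teeth
row 1 — lock + rotate with arm: ω_sun = ω_ring = ω_arm = x
row 2: sun turns y, ring = −(22/42)·y, arm 0
boundary: total ω_arm = x = 0 and total ω_ring = x − (22/42)·y = 1  ⇒  y = -21/11, x = 0
row 2 ring = −(22/42)·(-21/11) = 1
totals (row 1 + row 2): sun 0 + (-21/11) = -21/11, ring 0 + 1 = 1, arm 0 + 0 = 0
asked cell (row1, arm) = 0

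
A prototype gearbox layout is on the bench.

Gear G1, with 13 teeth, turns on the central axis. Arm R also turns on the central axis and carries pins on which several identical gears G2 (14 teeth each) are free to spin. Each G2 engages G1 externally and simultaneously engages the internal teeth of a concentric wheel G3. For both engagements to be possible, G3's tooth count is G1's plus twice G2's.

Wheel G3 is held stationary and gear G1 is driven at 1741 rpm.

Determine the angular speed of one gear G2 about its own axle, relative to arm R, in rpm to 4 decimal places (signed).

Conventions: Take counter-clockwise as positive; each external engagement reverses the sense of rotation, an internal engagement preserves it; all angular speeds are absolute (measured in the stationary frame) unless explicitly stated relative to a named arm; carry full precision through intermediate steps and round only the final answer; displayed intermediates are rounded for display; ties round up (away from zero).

class = planetary set [G3 = 13+2·14 = 41; Willis about the carrier]
normalise by the input: solve with ω_sun = 1, then scale by 1741 rpm
ring teeth: 13 + 2·14 = 41
13(ω_sun−ω_arm) = −41(ω_ring−ω_arm),  ω_ring = 0, ω_sun = 1
13(1−ω_arm) = −41(0−ω_arm)  ⇒  54·ω_arm = 13  ⇒  ω_arm = 13/54
sun–planet mesh: 13·(1−13/54) = −14·(ω_p−ω_arm)  ⇒  ω_p−ω_arm = -533/756
scale: ω_p−ω_arm = -533/756 × 1741 rpm = -1227.4511 rpm

-1227.4511 rpm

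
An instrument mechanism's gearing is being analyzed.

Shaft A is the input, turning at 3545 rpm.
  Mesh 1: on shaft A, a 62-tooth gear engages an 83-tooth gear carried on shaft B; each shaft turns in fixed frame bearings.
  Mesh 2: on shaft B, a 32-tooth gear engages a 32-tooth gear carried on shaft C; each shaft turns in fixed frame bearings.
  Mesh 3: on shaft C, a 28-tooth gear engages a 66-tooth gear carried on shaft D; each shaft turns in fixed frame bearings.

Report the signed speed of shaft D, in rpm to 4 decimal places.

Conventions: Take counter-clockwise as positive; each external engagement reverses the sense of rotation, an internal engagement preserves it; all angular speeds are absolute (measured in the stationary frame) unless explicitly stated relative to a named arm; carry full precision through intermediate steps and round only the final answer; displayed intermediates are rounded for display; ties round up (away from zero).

-1123.4246 rpm

recognized (4 fixed axles, 3 meshes): fixed-axis compound train
mesh 1 [62T→83T]: ω = 3545.0000×62/83 = 2648.0723 rpm, sense flips to −
mesh 2 [32T→32T]: ω = 2648.0723×32/32 = 2648.0723 rpm, sense flips to +
mesh 3 [28T→66T]: ω = 2648.0723×28/66 = 1123.4246 rpm, sense flips to −
signed output speed = -1123.4246 rpm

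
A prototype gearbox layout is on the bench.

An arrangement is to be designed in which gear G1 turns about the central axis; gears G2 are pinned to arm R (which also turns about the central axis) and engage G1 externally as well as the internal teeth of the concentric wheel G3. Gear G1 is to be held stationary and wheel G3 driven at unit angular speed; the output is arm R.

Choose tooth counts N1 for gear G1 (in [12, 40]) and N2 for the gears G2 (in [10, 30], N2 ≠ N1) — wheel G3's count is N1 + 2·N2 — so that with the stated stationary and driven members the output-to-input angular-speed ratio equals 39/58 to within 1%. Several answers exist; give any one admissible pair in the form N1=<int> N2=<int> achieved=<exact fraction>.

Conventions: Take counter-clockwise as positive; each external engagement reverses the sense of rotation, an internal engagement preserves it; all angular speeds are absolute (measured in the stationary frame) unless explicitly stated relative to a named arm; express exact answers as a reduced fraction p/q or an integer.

topology: planetary set — design target 39/58, arm = carrier (Willis)
Willis with ω_sun = 0: ω_arm/ω_ring = N3/(N1+N3); set equal to 39/58  ⇒  N3/N1 = (39/58)/(1 − 39/58) = 39/19
N3 = N1 + 2·N2  ⇒  N2/N1 = (N3/N1 − 1)/2 = (39/19 − 1)/2 = 10/19
smallest multiple with N1 ≥ 12 and N2 ≥ 10: k = 1  ⇒  N1 = 1·19 = 19, N2 = 1·10 = 10 (N1 ≤ 40, N2 ≤ 30, N2 ≠ N1 ✓), N3 = 19 + 2·10 = 39
check: N3/(N1+N3) with N1 = 19, N3 = 39 gives 39/58; |achieved − target| = 0 ≤ 39/5800 ✓

N1=19 N2=10 achieved=39/58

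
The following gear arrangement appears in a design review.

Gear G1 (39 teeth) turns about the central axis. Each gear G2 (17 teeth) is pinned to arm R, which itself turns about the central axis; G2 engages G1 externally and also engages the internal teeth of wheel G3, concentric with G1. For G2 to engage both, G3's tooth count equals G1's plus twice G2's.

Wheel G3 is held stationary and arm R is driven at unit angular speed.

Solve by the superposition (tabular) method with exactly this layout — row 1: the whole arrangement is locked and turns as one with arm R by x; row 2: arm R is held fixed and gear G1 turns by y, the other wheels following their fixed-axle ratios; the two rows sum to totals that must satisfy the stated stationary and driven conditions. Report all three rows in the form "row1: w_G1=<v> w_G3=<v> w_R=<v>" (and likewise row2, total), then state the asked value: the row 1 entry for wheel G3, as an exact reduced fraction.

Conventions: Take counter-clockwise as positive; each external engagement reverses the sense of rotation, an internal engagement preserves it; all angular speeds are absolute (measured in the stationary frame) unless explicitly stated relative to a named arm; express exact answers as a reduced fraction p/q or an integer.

planetary set (39T centre, 17T on arm, 73T internal) — Willis relation
row 1: whole set turns with the arm by x
row 2 — arm fixed, fixed-axis ratios: sun y, ring −(39/73)·y, arm 0
boundary: total ω_ring = x − (39/73)·y = 0 and total ω_arm = x = 1  ⇒  y = 73/39, x = 1
row 2 ring = −(39/73)·73/39 = -1
totals (row 1 + row 2): sun 1 + 73/39 = 112/39, ring 1 + (-1) = 0, arm 1 + 0 = 1
asked cell (row1, ring) = 1

row1: w_G1=1 w_G3=1 w_R=1
row2: w_G1=73/39 w_G3=-1 w_R=0
total: w_G1=112/39 w_G3=0 w_R=1
asked value: 1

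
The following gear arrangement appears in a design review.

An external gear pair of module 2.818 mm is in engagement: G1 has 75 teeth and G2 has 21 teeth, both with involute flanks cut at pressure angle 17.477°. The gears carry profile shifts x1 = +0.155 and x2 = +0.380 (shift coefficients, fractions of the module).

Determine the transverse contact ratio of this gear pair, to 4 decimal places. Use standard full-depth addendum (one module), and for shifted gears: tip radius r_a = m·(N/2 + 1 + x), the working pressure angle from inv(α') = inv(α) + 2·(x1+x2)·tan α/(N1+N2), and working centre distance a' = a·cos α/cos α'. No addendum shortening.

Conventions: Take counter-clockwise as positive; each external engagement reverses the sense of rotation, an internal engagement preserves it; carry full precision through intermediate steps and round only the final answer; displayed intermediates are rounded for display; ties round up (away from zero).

class = single-mesh tooth geometry [involute pair 75T × 21T, m = 2.818]
base radii: r_b1 = 100.796787, r_b2 = 28.223100
tip radii: r_a1 = 108.929790, r_a2 = 33.477840
inv(α') = inv(17.477°) + 2·(+0.155+0.380)·tan α/(75+21) = 0.01333567  ⇒  α' = 19.29495°
a' = a·cos α / cos α' = 135.2640·cos 17.477°/cos 19.29495° = 136.698215
action lengths: √(r_a1²−r_b1²) = 41.300205, √(r_a2²−r_b2²) = 18.006176
base pitch p_b = π·m·cos α = 8.444332
CR = (41.300205 + 18.006176 − 136.698215·sin 19.29495°)/8.444332 = 1.674144
contact ratio ≈ 1.6741

1.6741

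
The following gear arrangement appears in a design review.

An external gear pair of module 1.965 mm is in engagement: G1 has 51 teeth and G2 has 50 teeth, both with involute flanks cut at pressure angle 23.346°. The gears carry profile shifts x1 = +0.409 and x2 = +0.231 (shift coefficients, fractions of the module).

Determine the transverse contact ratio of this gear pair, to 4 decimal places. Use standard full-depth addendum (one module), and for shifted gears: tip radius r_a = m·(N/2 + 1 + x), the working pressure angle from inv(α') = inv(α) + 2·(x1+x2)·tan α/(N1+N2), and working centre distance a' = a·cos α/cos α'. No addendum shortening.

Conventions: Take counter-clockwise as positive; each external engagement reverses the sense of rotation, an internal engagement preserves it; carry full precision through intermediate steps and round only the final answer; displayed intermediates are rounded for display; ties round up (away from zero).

1.5367

single-mesh involute tooth geometry (51T engaging 50T at module 1.965)
base radii: r_b1 = 46.005125, r_b2 = 45.103064
tip radii: r_a1 = 52.876185, r_a2 = 51.543915
inv(α') = inv(23.346°) + 2·(+0.409+0.231)·tan α/(51+50) = 0.02962560  ⇒  α' = 24.90745°
a' = a·cos α / cos α' = 99.2325·cos 23.346°/cos 24.90745° = 100.451234
action lengths: √(r_a1²−r_b1²) = 26.065675, √(r_a2²−r_b2²) = 24.949726
base pitch p_b = π·m·cos α = 5.667818
CR = (26.065675 + 24.949726 − 100.451234·sin 24.90745°)/5.667818 = 1.536743
contact ratio ≈ 1.5367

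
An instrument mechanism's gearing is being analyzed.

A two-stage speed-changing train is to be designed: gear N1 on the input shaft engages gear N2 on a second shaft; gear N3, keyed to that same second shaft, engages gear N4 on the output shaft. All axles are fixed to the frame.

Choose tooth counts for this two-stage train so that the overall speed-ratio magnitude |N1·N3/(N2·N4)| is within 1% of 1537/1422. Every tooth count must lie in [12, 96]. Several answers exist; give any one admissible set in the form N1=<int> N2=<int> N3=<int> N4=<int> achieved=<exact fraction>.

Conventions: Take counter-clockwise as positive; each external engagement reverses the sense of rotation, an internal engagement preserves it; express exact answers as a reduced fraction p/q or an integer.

N1=29 N2=18 N3=53 N4=79 achieved=1537/1422

topology: fixed-axis compound train — 2 stages, target 1537/1422
target = 1537/1422 in lowest terms: an exact hit needs N1·N3 = k·1537 and N2·N4 = k·1422 for one integer k, every count in [12, 96]; additionally prefer no 1:1 stage (N1 ≠ N2, N3 ≠ N4)
k = 1: N1·N3 = 1537 = 29·53, N2·N4 = 1422 = 18·79
achieved = 29·53/(18·79) = 1537/1422; |achieved − target| = 0 ≤ 1537/142200 ✓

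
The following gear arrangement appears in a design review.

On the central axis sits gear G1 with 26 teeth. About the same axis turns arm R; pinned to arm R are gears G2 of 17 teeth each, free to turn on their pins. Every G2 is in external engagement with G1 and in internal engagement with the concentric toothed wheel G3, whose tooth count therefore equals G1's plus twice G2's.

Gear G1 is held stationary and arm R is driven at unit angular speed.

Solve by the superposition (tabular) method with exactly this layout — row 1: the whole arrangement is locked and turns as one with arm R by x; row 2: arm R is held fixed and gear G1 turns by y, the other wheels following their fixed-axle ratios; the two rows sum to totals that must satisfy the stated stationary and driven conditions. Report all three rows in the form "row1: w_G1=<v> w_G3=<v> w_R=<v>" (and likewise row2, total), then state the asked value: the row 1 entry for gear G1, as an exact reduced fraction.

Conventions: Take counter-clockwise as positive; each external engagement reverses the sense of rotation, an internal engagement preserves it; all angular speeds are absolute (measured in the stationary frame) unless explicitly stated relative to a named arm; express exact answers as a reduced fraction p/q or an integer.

row1: w_G1=1 w_G3=1 w_R=1
row2: w_G1=-1 w_G3=13/30 w_R=0
total: w_G1=0 w_G3=43/30 w_R=1
asked value: 1

topology: planetary set — G1 26T / G2 17T / G3 60T, arm = carrier (Willis)
row 1 — lock + rotate with arm: ω_sun = ω_ring = ω_arm = x
row 2: sun turns y, ring = −(26/60)·y, arm 0
boundary: total ω_sun = x + y = 0 and total ω_arm = x = 1  ⇒  y = -1, x = 1
row 2 ring = −(26/60)·(-1) = 13/30
totals (row 1 + row 2): sun 1 + (-1) = 0, ring 1 + 13/30 = 43/30, arm 1 + 0 = 1
asked cell (row1, sun) = 1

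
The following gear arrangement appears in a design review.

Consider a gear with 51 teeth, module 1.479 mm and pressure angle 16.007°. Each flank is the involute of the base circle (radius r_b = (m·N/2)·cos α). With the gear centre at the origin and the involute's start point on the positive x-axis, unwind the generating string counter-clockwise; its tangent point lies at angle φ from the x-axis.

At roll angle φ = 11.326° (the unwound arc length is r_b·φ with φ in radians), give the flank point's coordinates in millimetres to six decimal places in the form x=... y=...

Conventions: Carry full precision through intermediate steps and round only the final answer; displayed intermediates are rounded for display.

class = single-mesh tooth geometry [base-circle involute, m = 1.479, 51T]
pitch radius r_p = m·N/2 = 1.479·51/2 = 37.714500
base radius r_b = r_p·cos α = 37.714500·cos 16.007° = 36.252234
roll angle φ = 11.326° = 0.19767599 rad
x = r_b·(cos φ + φ·sin φ) = 36.953622
y = r_b·(sin φ − φ·cos φ) = 0.092977

x=36.953622 y=0.092977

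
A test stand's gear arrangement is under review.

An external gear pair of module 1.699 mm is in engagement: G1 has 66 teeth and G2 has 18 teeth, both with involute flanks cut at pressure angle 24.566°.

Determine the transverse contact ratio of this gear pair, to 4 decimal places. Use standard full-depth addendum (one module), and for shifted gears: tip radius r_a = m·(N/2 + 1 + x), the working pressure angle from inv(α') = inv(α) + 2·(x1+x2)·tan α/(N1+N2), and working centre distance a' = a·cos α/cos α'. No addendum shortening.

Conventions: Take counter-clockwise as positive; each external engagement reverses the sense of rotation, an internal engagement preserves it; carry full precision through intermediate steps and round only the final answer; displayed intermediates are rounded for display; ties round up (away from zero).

1.4907

topology: single-mesh involute geometry — m = 1.699, 66T/18T pair
base radii: r_b1 = 50.991982, r_b2 = 13.906904
tip radii: r_a1 = 57.766000, r_a2 = 16.990000
no profile shift: α' = α, a' = a
action lengths: √(r_a1²−r_b1²) = 27.142744, √(r_a2²−r_b2²) = 9.760026
base pitch p_b = π·m·cos α = 4.854425
CR = (27.142744 + 9.760026 − 71.358000·sin 24.56600°)/4.854425 = 1.490663
contact ratio ≈ 1.4907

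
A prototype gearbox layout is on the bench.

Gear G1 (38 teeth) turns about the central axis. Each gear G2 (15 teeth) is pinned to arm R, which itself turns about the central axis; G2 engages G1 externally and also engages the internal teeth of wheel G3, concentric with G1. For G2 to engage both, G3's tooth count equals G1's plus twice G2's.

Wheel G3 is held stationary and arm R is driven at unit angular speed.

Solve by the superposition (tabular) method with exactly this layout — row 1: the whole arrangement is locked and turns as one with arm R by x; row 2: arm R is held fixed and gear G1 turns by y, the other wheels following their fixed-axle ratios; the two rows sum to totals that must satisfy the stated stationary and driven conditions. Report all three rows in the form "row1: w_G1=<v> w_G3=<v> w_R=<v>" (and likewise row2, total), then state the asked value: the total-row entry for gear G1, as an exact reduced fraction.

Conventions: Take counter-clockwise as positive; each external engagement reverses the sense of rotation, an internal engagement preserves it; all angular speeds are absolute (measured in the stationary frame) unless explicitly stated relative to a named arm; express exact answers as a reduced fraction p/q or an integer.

row1: w_G1=1 w_G3=1 w_R=1
row2: w_G1=34/19 w_G3=-1 w_R=0
total: w_G1=53/19 w_G3=0 w_R=1
asked value: 53/19

recognized (axles ride arm R): planetary set, 38/15/68 teeth
row 1 — lock + rotate with arm: ω_sun = ω_ring = ω_arm = x
superposition row 2 [arm held]: sun y, ring −(38/68)·y, arm 0
boundary: total ω_ring = x − (38/68)·y = 0 and total ω_arm = x = 1  ⇒  y = 34/19, x = 1
row 2 ring = −(38/68)·34/19 = -1
totals (row 1 + row 2): sun 1 + 34/19 = 53/19, ring 1 + (-1) = 0, arm 1 + 0 = 1
asked cell (total, sun) = 53/19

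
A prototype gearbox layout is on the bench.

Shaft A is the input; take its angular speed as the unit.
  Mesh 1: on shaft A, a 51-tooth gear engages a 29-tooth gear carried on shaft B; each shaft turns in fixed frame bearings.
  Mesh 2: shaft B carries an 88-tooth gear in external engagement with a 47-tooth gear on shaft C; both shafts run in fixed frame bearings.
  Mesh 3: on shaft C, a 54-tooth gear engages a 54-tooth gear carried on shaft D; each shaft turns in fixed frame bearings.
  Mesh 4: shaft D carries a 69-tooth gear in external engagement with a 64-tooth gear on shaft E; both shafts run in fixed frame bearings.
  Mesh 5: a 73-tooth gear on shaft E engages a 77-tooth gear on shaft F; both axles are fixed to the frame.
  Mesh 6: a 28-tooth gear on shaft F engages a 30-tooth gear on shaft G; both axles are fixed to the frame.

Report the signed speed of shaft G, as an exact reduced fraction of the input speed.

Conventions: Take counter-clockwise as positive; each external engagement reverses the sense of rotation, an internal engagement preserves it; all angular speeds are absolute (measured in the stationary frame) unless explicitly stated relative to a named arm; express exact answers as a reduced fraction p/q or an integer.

85629/27260

6-mesh fixed-axis compound train (all bearings frame-fixed)
mesh 1 [51T→29T]: |ω|/ω_in = 1×51/29 = 51/29, sense flips to −
mesh 2 [88T→47T]: |ω|/ω_in = (51/29)×88/47 = 4488/1363, sense flips to +
mesh 3 [54T→54T]: |ω|/ω_in = (4488/1363)×54/54 = 4488/1363, sense flips to −
mesh 4 [69T→64T]: |ω|/ω_in = (4488/1363)×69/64 = 38709/10904, sense flips to +
mesh 5 [73T→77T]: |ω|/ω_in = (38709/10904)×73/77 = 256887/76328, sense flips to −
mesh 6 [28T→30T]: |ω|/ω_in = (256887/76328)×28/30 = 85629/27260, sense flips to +
signed output speed (× input speed) = 85629/27260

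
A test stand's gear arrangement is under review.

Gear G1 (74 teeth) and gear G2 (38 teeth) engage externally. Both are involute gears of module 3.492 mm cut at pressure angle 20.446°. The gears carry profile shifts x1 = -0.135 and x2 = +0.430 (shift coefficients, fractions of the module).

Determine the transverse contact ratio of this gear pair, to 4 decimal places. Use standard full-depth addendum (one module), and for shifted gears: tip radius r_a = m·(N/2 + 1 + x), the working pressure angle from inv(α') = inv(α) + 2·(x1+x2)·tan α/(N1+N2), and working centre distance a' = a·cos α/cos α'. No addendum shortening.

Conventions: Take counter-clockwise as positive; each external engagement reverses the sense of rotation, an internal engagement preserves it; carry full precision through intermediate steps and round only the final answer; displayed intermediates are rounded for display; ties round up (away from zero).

1.6546

topology: single-mesh involute geometry — m = 3.492, 74T/38T pair
base radii: r_b1 = 121.064385, r_b2 = 62.168198
tip radii: r_a1 = 132.224580, r_a2 = 71.341560
inv(α') = inv(20.446°) + 2·(-0.135+0.430)·tan α/(74+38) = 0.01792473  ⇒  α' = 21.22286°
a' = a·cos α / cos α' = 195.5520·cos 20.446°/cos 21.22286° = 196.563635
action lengths: √(r_a1²−r_b1²) = 53.167229, √(r_a2²−r_b2²) = 34.996191
base pitch p_b = π·m·cos α = 10.279324
CR = (53.167229 + 34.996191 − 196.563635·sin 21.22286°)/10.279324 = 1.654591
contact ratio ≈ 1.6546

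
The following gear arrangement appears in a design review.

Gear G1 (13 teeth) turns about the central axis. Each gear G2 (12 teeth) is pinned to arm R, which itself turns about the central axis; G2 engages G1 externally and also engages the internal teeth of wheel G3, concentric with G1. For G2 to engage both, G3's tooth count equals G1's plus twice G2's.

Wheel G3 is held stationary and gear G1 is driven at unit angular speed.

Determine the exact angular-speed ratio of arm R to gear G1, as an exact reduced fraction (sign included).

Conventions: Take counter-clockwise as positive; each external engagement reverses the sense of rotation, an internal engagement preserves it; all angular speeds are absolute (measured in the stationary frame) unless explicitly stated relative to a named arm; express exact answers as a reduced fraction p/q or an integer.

13/50

planetary set (13T centre, 12T on arm, 37T internal) — Willis relation
ring teeth: 13 + 2·12 = 37
13(ω_sun−ω_arm) = −37(ω_ring−ω_arm),  ω_ring = 0, ω_sun = 1
13(1−ω_arm) = −37(0−ω_arm)  ⇒  50·ω_arm = 13  ⇒  ω_arm = 13/50
ω_out/ω_in = 13/50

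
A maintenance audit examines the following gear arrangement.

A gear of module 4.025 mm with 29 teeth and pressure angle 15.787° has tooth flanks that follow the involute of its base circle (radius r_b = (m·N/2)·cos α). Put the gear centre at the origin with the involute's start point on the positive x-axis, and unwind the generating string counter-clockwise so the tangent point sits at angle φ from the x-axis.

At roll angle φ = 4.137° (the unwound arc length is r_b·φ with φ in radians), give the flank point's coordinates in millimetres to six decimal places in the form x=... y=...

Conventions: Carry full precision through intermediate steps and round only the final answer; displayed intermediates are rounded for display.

class = single-mesh tooth geometry [base-circle involute, m = 4.025, 29T]
pitch radius r_p = m·N/2 = 4.025·29/2 = 58.362500
base radius r_b = r_p·cos α = 58.362500·cos 15.787° = 56.161052
roll angle φ = 4.137° = 0.07220427 rad
x = r_b·(cos φ + φ·sin φ) = 56.307258
y = r_b·(sin φ − φ·cos φ) = 0.007043

x=56.307258 y=0.007043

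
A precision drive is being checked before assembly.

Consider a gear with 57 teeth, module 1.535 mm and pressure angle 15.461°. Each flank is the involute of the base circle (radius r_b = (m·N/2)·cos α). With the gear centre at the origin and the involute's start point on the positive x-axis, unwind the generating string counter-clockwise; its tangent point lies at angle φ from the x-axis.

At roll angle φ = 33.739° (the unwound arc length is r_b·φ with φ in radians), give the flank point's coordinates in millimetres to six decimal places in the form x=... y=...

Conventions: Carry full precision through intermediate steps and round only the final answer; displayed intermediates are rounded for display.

x=48.853052 y=2.771523

topology: single-mesh involute geometry — m = 1.535, N = 57
pitch radius r_p = m·N/2 = 1.535·57/2 = 43.747500
base radius r_b = r_p·cos α = 43.747500·cos 15.461° = 42.164371
roll angle φ = 33.739° = 0.58885664 rad
x = r_b·(cos φ + φ·sin φ) = 48.853052
y = r_b·(sin φ − φ·cos φ) = 2.771523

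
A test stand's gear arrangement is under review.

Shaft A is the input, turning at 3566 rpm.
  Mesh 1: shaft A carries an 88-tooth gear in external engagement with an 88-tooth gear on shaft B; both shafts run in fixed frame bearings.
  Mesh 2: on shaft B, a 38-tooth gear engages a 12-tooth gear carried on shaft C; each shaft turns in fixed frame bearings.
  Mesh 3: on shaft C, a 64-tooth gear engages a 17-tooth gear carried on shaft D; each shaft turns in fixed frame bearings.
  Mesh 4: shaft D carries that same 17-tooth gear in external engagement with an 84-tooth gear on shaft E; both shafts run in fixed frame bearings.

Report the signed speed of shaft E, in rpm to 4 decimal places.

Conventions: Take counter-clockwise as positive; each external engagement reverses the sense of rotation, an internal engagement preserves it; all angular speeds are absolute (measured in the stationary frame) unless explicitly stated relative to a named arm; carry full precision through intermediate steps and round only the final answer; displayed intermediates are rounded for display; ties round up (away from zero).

recognized (5 fixed axles, 4 meshes): fixed-axis compound train
mesh 1 [88T→88T]: ω = 3566.0000×88/88 = 3566.0000 rpm, sense flips to −
mesh 2 [38T→12T]: ω = 3566.0000×38/12 = 11292.3333 rpm, sense flips to +
mesh 3 [64T→17T]: ω = 11292.3333×64/17 = 42512.3137 rpm, sense flips to −
mesh 4 [17T→84T]: ω = 42512.3137×17/84 = 8603.6825 rpm, sense flips to +
signed output speed = +8603.6825 rpm

+8603.6825 rpm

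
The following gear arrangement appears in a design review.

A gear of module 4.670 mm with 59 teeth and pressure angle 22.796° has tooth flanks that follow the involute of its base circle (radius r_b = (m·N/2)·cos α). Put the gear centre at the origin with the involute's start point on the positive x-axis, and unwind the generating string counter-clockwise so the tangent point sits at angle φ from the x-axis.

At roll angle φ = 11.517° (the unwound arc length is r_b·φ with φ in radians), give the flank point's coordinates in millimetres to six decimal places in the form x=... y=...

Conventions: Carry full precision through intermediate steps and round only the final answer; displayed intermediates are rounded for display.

class = single-mesh tooth geometry [base-circle involute, m = 4.670, 59T]
pitch radius r_p = m·N/2 = 4.670·59/2 = 137.765000
base radius r_b = r_p·cos α = 137.765000·cos 22.796° = 127.004204
roll angle φ = 11.517° = 0.20100957 rad
x = r_b·(cos φ + φ·sin φ) = 129.544137
y = r_b·(sin φ − φ·cos φ) = 0.342445

x=129.544137 y=0.342445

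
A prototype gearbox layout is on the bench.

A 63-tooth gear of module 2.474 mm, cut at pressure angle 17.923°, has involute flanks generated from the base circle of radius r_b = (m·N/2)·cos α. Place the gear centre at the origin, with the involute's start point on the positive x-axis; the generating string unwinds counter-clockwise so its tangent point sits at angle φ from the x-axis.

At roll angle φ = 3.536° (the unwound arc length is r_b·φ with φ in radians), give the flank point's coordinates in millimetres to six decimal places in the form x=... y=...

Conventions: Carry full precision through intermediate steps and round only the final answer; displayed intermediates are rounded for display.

x=74.290155 y=0.005807

topology: single-mesh involute geometry — m = 2.474, N = 63
pitch radius r_p = m·N/2 = 2.474·63/2 = 77.931000
base radius r_b = r_p·cos α = 77.931000·cos 17.923° = 74.149082
roll angle φ = 3.536° = 0.06171484 rad
x = r_b·(cos φ + φ·sin φ) = 74.290155
y = r_b·(sin φ − φ·cos φ) = 0.005807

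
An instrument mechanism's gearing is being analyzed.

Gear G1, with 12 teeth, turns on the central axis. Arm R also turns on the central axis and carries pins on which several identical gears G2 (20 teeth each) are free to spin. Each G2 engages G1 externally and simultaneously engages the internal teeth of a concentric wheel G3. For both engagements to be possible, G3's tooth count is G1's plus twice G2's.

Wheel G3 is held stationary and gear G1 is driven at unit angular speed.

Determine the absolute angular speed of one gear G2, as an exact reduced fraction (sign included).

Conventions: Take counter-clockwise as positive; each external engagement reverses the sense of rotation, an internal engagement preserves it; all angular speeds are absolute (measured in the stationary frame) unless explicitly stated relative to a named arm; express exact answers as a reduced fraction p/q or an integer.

-3/10

recognized (axles ride arm R): planetary set, 12/20/52 teeth
ring teeth: 12 + 2·20 = 52
12(ω_sun−ω_arm) = −52(ω_ring−ω_arm),  ω_ring = 0, ω_sun = 1
12(1−ω_arm) = −52(0−ω_arm)  ⇒  64·ω_arm = 12  ⇒  ω_arm = 3/16
sun–planet mesh: 12·(1−3/16) = −20·(ω_p−ω_arm)  ⇒  ω_p−ω_arm = -39/80
ω_p = 3/16 − 39/80 = -3/10
exact speed ratio = -3/10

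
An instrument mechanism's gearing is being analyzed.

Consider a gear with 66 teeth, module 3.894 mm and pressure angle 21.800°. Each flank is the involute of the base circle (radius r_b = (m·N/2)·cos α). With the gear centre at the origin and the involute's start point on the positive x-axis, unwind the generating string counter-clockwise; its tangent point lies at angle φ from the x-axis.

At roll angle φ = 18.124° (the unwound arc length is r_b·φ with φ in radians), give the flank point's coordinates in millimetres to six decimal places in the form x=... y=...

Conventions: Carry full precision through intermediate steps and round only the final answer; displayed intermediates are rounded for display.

x=125.133019 y=1.246253

class = single-mesh tooth geometry [base-circle involute, m = 3.894, 66T]
pitch radius r_p = m·N/2 = 3.894·66/2 = 128.502000
base radius r_b = r_p·cos α = 128.502000·cos 21.800° = 119.312286
roll angle φ = 18.124° = 0.31632347 rad
x = r_b·(cos φ + φ·sin φ) = 125.133019
y = r_b·(sin φ − φ·cos φ) = 1.246253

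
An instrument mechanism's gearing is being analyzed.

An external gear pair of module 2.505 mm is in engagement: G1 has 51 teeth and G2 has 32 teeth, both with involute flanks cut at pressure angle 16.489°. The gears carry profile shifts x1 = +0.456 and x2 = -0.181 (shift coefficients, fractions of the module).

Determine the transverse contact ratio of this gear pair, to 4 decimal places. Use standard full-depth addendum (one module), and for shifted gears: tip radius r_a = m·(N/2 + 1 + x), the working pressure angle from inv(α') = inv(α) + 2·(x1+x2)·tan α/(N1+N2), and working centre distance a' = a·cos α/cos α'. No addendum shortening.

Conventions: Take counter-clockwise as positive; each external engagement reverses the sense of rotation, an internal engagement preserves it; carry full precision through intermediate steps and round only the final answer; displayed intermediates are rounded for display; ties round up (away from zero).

single-mesh involute tooth geometry (51T engaging 32T at module 2.505)
base radii: r_b1 = 61.250490, r_b2 = 38.431680
tip radii: r_a1 = 67.524780, r_a2 = 42.131595
inv(α') = inv(16.489°) + 2·(+0.456-0.181)·tan α/(51+32) = 0.01017881  ⇒  α' = 17.67825°
a' = a·cos α / cos α' = 103.9575·cos 16.489°/cos 17.67825° = 104.622787
action lengths: √(r_a1²−r_b1²) = 28.424874, √(r_a2²−r_b2²) = 17.264915
base pitch p_b = π·m·cos α = 7.546043
CR = (28.424874 + 17.264915 − 104.622787·sin 17.67825°)/7.546043 = 1.844523
contact ratio ≈ 1.8445

1.8445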